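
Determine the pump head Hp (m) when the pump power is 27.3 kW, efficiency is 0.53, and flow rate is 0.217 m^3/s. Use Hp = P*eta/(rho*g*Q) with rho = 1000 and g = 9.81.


Pump head formula: Hp = P * eta / (rho * g * Q).
Numerator: P * eta = 27.3 * 1000 * 0.53 = 14469.0 W.
Denominator: rho * g * Q = 1000 * 9.81 * 0.217 = 2128.77.
Hp = 14469.0 / 2128.77 = 6.8 m.

6.8


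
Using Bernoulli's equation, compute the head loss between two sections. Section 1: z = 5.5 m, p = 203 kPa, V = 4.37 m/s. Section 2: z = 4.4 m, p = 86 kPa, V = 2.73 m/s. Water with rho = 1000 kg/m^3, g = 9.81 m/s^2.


Total head at each section: H = z + p/(rho*g) + V^2/(2g).
H1 = 5.5 + 203*1000/(1000*9.81) + 4.37^2/(2*9.81)
   = 5.5 + 20.693 + 0.9733
   = 27.167 m.
H2 = 4.4 + 86*1000/(1000*9.81) + 2.73^2/(2*9.81)
   = 4.4 + 8.767 + 0.3799
   = 13.546 m.
h_L = H1 - H2 = 27.167 - 13.546 = 13.62 m.

13.62


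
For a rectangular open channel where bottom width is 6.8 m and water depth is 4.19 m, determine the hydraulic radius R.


For a rectangular section:
Flow area A = b * y = 6.8 * 4.19 = 28.49 m^2.
Wetted perimeter P = b + 2y = 6.8 + 2*4.19 = 15.18 m.
Hydraulic radius R = A/P = 28.49 / 15.18 = 1.8769 m.

1.8769


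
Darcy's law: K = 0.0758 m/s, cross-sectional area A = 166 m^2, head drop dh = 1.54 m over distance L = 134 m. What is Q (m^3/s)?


Darcy's law: Q = K * A * i, where i = dh/L.
Hydraulic gradient i = 1.54 / 134 = 0.011493.
Q = 0.0758 * 166 * 0.011493
  = 0.1446 m^3/s.

0.1446


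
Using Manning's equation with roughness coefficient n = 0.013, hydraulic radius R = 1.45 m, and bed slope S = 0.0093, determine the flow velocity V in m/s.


Manning's equation gives V = (1/n) * R^(2/3) * S^(1/2).
First, compute R^(2/3) = 1.45^(2/3) = 1.2811.
Next, S^(1/2) = 0.0093^(1/2) = 0.096437.
Then 1/n = 1/0.013 = 76.92.
V = 76.92 * 1.2811 * 0.096437 = 9.5034 m/s.

9.5034


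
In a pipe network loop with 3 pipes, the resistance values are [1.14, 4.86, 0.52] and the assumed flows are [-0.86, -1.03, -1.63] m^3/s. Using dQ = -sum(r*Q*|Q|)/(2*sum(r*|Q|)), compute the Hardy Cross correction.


Numerator terms (r*Q*|Q|): 1.14*-0.86*|-0.86| = -0.8431; 4.86*-1.03*|-1.03| = -5.156; 0.52*-1.63*|-1.63| = -1.3816.
Sum of numerator = -7.3807.
Denominator terms (r*|Q|): 1.14*|-0.86| = 0.9804; 4.86*|-1.03| = 5.0058; 0.52*|-1.63| = 0.8476.
2 * sum of denominator = 2 * 6.8338 = 13.6676.
dQ = --7.3807 / 13.6676 = 0.54 m^3/s.

0.54


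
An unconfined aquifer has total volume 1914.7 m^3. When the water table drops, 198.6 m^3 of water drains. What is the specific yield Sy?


Specific yield Sy = Volume drained / Total volume.
Sy = 198.6 / 1914.7
   = 0.1037.

0.1037


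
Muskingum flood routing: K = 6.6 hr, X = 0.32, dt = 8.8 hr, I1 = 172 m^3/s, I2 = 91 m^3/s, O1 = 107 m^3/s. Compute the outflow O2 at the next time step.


Muskingum coefficients:
denom = 2*K*(1-X) + dt = 2*6.6*(1-0.32) + 8.8 = 17.776.
C0 = (dt - 2*K*X)/denom = (8.8 - 2*6.6*0.32)/17.776 = 0.2574.
C1 = (dt + 2*K*X)/denom = (8.8 + 2*6.6*0.32)/17.776 = 0.7327.
C2 = (2*K*(1-X) - dt)/denom = 0.0099.
O2 = C0*I2 + C1*I1 + C2*O1
   = 0.2574*91 + 0.7327*172 + 0.0099*107
   = 150.5 m^3/s.

150.5


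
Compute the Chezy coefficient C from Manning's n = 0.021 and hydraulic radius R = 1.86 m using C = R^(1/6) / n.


The Chezy coefficient relates to Manning's n through C = R^(1/6) / n.
R^(1/6) = 1.86^(1/6) = 1.108968.
C = 1.108968 / 0.021 = 52.81 m^(1/2)/s.

52.81


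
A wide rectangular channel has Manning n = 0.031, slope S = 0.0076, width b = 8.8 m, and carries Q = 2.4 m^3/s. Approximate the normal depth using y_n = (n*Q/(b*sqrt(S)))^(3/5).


We use the wide-channel approximation y_n = (n*Q/(b*sqrt(S)))^(3/5).
sqrt(S) = sqrt(0.0076) = 0.087178.
Numerator: n*Q = 0.031 * 2.4 = 0.0744.
Denominator: b*sqrt(S) = 8.8 * 0.087178 = 0.767166.
arg = 0.097.
y_n = 0.097^(3/5) = 0.2466 m.

0.2466


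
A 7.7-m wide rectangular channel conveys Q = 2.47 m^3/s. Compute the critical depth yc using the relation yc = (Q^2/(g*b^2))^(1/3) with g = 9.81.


Using yc = (Q^2 / (g * b^2))^(1/3):
Q^2 = 2.47^2 = 6.1.
g * b^2 = 9.81 * 7.7^2 = 9.81 * 59.29 = 581.63.
Q^2 / (g*b^2) = 6.1 / 581.63 = 0.0105.
yc = 0.0105^(1/3) = 0.2189 m.

0.2189


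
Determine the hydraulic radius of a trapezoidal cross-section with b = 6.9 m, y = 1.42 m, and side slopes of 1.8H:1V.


For a trapezoidal section with side slope z:
A = (b + z*y)*y = (6.9 + 1.8*1.42)*1.42 = 13.428 m^2.
P = b + 2*y*sqrt(1 + z^2) = 6.9 + 2*1.42*sqrt(1 + 1.8^2) = 12.748 m.
R = A/P = 13.428 / 12.748 = 1.0533 m.

1.0533


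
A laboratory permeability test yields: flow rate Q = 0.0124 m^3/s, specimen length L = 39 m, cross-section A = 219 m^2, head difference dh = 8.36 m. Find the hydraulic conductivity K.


From K = Q*L / (A*dh):
Numerator: Q*L = 0.0124 * 39 = 0.4836.
Denominator: A*dh = 219 * 8.36 = 1830.84.
K = 0.4836 / 1830.84 = 0.000264 m/s.

0.000264


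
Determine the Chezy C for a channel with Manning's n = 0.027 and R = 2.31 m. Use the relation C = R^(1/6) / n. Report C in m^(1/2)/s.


The Chezy coefficient relates to Manning's n through C = R^(1/6) / n.
R^(1/6) = 2.31^(1/6) = 1.149746.
C = 1.149746 / 0.027 = 42.58 m^(1/2)/s.

42.58


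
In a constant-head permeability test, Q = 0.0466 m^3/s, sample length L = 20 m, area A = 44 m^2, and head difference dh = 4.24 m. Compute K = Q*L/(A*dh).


From K = Q*L / (A*dh):
Numerator: Q*L = 0.0466 * 20 = 0.932.
Denominator: A*dh = 44 * 4.24 = 186.56.
K = 0.932 / 186.56 = 0.004996 m/s.

0.004996


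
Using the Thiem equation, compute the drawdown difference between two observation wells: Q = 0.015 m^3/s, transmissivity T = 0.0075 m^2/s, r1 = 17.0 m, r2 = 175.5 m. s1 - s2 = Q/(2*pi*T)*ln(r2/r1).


Thiem equation: s1 - s2 = Q/(2*pi*T) * ln(r2/r1).
ln(r2/r1) = ln(175.5/17.0) = 2.3344.
Q/(2*pi*T) = 0.015 / (2*pi*0.0075) = 0.015 / 0.0471 = 0.3183.
s1 - s2 = 0.3183 * 2.3344 = 0.7431 m.

0.7431


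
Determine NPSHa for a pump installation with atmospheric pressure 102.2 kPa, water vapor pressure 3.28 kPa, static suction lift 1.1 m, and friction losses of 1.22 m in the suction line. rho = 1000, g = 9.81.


NPSHa = p_atm/(rho*g) - z_s - hf_s - p_vap/(rho*g).
p_atm/(rho*g) = 102.2*1000 / (1000*9.81) = 10.418 m.
p_vap/(rho*g) = 3.28*1000 / (1000*9.81) = 0.334 m.
NPSHa = 10.418 - 1.1 - 1.22 - 0.334
      = 7.76 m.

7.76


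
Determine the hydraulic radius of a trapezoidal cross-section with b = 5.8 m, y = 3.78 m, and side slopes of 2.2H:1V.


For a trapezoidal section with side slope z:
A = (b + z*y)*y = (5.8 + 2.2*3.78)*3.78 = 53.358 m^2.
P = b + 2*y*sqrt(1 + z^2) = 5.8 + 2*3.78*sqrt(1 + 2.2^2) = 24.07 m.
R = A/P = 53.358 / 24.07 = 2.2168 m.

2.2168


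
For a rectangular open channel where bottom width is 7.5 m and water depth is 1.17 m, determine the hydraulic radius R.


For a rectangular section:
Flow area A = b * y = 7.5 * 1.17 = 8.77 m^2.
Wetted perimeter P = b + 2y = 7.5 + 2*1.17 = 9.84 m.
Hydraulic radius R = A/P = 8.77 / 9.84 = 0.8918 m.

0.8918


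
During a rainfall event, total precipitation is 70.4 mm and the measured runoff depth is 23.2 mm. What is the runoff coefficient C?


The runoff coefficient C = runoff depth / rainfall depth.
C = 23.2 / 70.4
  = 0.3295.

0.3295


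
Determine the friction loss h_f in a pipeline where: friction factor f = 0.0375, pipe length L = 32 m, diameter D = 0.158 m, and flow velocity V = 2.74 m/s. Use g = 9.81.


Darcy-Weisbach equation: h_f = f * (L/D) * V^2/(2g).
f * L/D = 0.0375 * 32/0.158 = 7.5949.
V^2/(2g) = 2.74^2 / (2*9.81) = 7.5076 / 19.62 = 0.3827 m.
h_f = 7.5949 * 0.3827 = 2.906 m.

2.906


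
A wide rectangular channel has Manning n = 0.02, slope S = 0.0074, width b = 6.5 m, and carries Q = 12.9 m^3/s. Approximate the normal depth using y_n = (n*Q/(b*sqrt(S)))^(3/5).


We use the wide-channel approximation y_n = (n*Q/(b*sqrt(S)))^(3/5).
sqrt(S) = sqrt(0.0074) = 0.086023.
Numerator: n*Q = 0.02 * 12.9 = 0.258.
Denominator: b*sqrt(S) = 6.5 * 0.086023 = 0.559149.
arg = 0.4614.
y_n = 0.4614^(3/5) = 0.6287 m.

0.6287


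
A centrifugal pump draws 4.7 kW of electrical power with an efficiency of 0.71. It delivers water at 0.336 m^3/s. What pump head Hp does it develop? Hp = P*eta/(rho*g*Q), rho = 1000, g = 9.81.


Pump head formula: Hp = P * eta / (rho * g * Q).
Numerator: P * eta = 4.7 * 1000 * 0.71 = 3337.0 W.
Denominator: rho * g * Q = 1000 * 9.81 * 0.336 = 3296.16.
Hp = 3337.0 / 3296.16 = 1.01 m.

1.01


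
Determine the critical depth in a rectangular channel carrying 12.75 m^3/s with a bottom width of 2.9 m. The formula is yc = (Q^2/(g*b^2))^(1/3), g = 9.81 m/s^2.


Using yc = (Q^2 / (g * b^2))^(1/3):
Q^2 = 12.75^2 = 162.56.
g * b^2 = 9.81 * 2.9^2 = 9.81 * 8.41 = 82.5.
Q^2 / (g*b^2) = 162.56 / 82.5 = 1.9704.
yc = 1.9704^(1/3) = 1.2537 m.

1.2537


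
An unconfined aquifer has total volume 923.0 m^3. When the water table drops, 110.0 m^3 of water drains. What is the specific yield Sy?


Specific yield Sy = Volume drained / Total volume.
Sy = 110.0 / 923.0
   = 0.1192.

0.1192


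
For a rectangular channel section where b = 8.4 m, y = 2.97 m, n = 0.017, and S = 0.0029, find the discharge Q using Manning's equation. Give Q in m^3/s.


For a rectangular channel, the cross-sectional area A = b * y = 8.4 * 2.97 = 24.95 m^2.
The wetted perimeter P = b + 2y = 8.4 + 2*2.97 = 14.34 m.
Hydraulic radius R = A/P = 24.95/14.34 = 1.7397 m.
Velocity V = (1/n)*R^(2/3)*S^(1/2) = (1/0.017)*1.7397^(2/3)*0.0029^(1/2) = 4.5822 m/s.
Discharge Q = A * V = 24.95 * 4.5822 = 114.317 m^3/s.

114.317


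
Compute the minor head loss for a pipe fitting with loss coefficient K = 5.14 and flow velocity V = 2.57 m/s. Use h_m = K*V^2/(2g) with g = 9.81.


Minor loss formula: h_m = K * V^2/(2g).
V^2 = 2.57^2 = 6.6049.
V^2/(2g) = 6.6049 / 19.62 = 0.3366 m.
h_m = 5.14 * 0.3366 = 1.7303 m.

1.7303


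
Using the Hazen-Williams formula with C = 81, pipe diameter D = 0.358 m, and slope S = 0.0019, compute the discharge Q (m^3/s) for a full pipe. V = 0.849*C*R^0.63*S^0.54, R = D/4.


For a full circular pipe, R = D/4 = 0.358/4 = 0.0895 m.
V = 0.849 * 81 * 0.0895^0.63 * 0.0019^0.54
  = 0.849 * 81 * 0.218599 * 0.033926
  = 0.51 m/s.
Pipe area A = pi*D^2/4 = pi*0.358^2/4 = 0.1007 m^2.
Q = A * V = 0.1007 * 0.51 = 0.0513 m^3/s.

0.0513


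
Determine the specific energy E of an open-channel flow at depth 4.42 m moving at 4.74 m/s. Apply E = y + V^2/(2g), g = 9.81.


Specific energy E = y + V^2/(2g).
Velocity head = V^2/(2g) = 4.74^2 / (2*9.81) = 22.4676 / 19.62 = 1.1451 m.
E = 4.42 + 1.1451 = 5.5651 m.

5.5651


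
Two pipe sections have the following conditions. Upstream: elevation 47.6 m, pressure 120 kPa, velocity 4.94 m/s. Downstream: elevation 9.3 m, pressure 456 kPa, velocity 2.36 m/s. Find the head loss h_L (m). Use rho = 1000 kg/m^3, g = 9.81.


Total head at each section: H = z + p/(rho*g) + V^2/(2g).
H1 = 47.6 + 120*1000/(1000*9.81) + 4.94^2/(2*9.81)
   = 47.6 + 12.232 + 1.2438
   = 61.076 m.
H2 = 9.3 + 456*1000/(1000*9.81) + 2.36^2/(2*9.81)
   = 9.3 + 46.483 + 0.2839
   = 56.067 m.
h_L = H1 - H2 = 61.076 - 56.067 = 5.009 m.

5.009


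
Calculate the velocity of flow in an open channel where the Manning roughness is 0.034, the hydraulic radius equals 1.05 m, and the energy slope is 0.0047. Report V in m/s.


Manning's equation gives V = (1/n) * R^(2/3) * S^(1/2).
First, compute R^(2/3) = 1.05^(2/3) = 1.0331.
Next, S^(1/2) = 0.0047^(1/2) = 0.068557.
Then 1/n = 1/0.034 = 29.41.
V = 29.41 * 1.0331 * 0.068557 = 2.083 m/s.

2.083


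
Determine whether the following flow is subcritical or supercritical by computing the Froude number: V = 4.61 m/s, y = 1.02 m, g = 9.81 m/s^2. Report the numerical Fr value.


The Froude number is defined as Fr = V / sqrt(g*y).
g*y = 9.81 * 1.02 = 10.0062.
sqrt(g*y) = sqrt(10.0062) = 3.1633.
Fr = 4.61 / 3.1633 = 1.4574.
Since Fr > 1, the flow is supercritical.

1.4574


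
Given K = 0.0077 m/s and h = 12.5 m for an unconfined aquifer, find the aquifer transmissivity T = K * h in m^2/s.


Transmissivity is defined as T = K * h.
T = 0.0077 * 12.5
  = 0.0963 m^2/s.

0.0963


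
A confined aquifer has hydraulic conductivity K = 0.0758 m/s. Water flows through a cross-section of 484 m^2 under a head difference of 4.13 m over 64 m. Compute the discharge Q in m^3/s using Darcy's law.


Darcy's law: Q = K * A * i, where i = dh/L.
Hydraulic gradient i = 4.13 / 64 = 0.064531.
Q = 0.0758 * 484 * 0.064531
  = 2.3675 m^3/s.

2.3675


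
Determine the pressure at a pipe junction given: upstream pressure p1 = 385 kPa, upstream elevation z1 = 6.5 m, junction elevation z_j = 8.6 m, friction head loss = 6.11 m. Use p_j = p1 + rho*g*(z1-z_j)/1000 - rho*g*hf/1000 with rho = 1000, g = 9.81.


Junction pressure: p_j = p1 + rho*g*(z1 - z_j)/1000 - rho*g*hf/1000.
Elevation term = 1000*9.81*(6.5 - 8.6)/1000 = -20.601 kPa.
Friction term = 1000*9.81*6.11/1000 = 59.939 kPa.
p_j = 385 + -20.601 - 59.939 = 304.46 kPa.

304.46


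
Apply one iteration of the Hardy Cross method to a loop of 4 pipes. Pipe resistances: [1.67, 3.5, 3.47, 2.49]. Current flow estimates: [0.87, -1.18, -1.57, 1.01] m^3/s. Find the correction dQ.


Numerator terms (r*Q*|Q|): 1.67*0.87*|0.87| = 1.264; 3.5*-1.18*|-1.18| = -4.8734; 3.47*-1.57*|-1.57| = -8.5532; 2.49*1.01*|1.01| = 2.54.
Sum of numerator = -9.6225.
Denominator terms (r*|Q|): 1.67*|0.87| = 1.4529; 3.5*|-1.18| = 4.13; 3.47*|-1.57| = 5.4479; 2.49*|1.01| = 2.5149.
2 * sum of denominator = 2 * 13.5457 = 27.0914.
dQ = --9.6225 / 27.0914 = 0.3552 m^3/s.

0.3552


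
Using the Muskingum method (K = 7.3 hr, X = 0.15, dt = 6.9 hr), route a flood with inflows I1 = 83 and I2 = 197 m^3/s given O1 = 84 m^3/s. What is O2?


Muskingum coefficients:
denom = 2*K*(1-X) + dt = 2*7.3*(1-0.15) + 6.9 = 19.31.
C0 = (dt - 2*K*X)/denom = (6.9 - 2*7.3*0.15)/19.31 = 0.2439.
C1 = (dt + 2*K*X)/denom = (6.9 + 2*7.3*0.15)/19.31 = 0.4707.
C2 = (2*K*(1-X) - dt)/denom = 0.2853.
O2 = C0*I2 + C1*I1 + C2*O1
   = 0.2439*197 + 0.4707*83 + 0.2853*84
   = 111.09 m^3/s.

111.09


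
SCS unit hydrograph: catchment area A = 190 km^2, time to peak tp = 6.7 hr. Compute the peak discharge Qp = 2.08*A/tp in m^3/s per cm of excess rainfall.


SCS formula: Qp = 2.08 * A / tp.
Qp = 2.08 * 190 / 6.7
   = 395.2 / 6.7
   = 58.99 m^3/s per cm.

58.99


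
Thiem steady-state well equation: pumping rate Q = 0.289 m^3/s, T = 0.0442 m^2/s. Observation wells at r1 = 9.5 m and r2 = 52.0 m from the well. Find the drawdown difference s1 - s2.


Thiem equation: s1 - s2 = Q/(2*pi*T) * ln(r2/r1).
ln(r2/r1) = ln(52.0/9.5) = 1.7.
Q/(2*pi*T) = 0.289 / (2*pi*0.0442) = 0.289 / 0.2777 = 1.0406.
s1 - s2 = 1.0406 * 1.7 = 1.769 m.

1.769


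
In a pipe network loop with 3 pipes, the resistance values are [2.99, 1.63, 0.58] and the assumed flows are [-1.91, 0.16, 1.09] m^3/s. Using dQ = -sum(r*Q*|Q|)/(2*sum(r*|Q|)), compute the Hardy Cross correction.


Numerator terms (r*Q*|Q|): 2.99*-1.91*|-1.91| = -10.9078; 1.63*0.16*|0.16| = 0.0417; 0.58*1.09*|1.09| = 0.6891.
Sum of numerator = -10.177.
Denominator terms (r*|Q|): 2.99*|-1.91| = 5.7109; 1.63*|0.16| = 0.2608; 0.58*|1.09| = 0.6322.
2 * sum of denominator = 2 * 6.6039 = 13.2078.
dQ = --10.177 / 13.2078 = 0.7705 m^3/s.

0.7705


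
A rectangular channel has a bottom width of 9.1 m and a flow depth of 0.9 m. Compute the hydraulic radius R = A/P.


For a rectangular section:
Flow area A = b * y = 9.1 * 0.9 = 8.19 m^2.
Wetted perimeter P = b + 2y = 9.1 + 2*0.9 = 10.9 m.
Hydraulic radius R = A/P = 8.19 / 10.9 = 0.7514 m.

0.7514


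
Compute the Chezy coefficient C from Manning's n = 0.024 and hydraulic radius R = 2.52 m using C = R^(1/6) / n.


The Chezy coefficient relates to Manning's n through C = R^(1/6) / n.
R^(1/6) = 2.52^(1/6) = 1.166541.
C = 1.166541 / 0.024 = 48.61 m^(1/2)/s.

48.61


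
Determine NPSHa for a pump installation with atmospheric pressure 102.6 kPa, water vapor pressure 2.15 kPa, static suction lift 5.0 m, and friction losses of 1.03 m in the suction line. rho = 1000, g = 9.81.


NPSHa = p_atm/(rho*g) - z_s - hf_s - p_vap/(rho*g).
p_atm/(rho*g) = 102.6*1000 / (1000*9.81) = 10.459 m.
p_vap/(rho*g) = 2.15*1000 / (1000*9.81) = 0.219 m.
NPSHa = 10.459 - 5.0 - 1.03 - 0.219
      = 4.21 m.

4.21


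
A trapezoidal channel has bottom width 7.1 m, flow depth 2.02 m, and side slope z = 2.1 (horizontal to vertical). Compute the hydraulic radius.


For a trapezoidal section with side slope z:
A = (b + z*y)*y = (7.1 + 2.1*2.02)*2.02 = 22.911 m^2.
P = b + 2*y*sqrt(1 + z^2) = 7.1 + 2*2.02*sqrt(1 + 2.1^2) = 16.497 m.
R = A/P = 22.911 / 16.497 = 1.3888 m.

1.3888


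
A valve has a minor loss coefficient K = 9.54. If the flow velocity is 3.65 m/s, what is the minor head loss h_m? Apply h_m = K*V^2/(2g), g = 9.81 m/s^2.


Minor loss formula: h_m = K * V^2/(2g).
V^2 = 3.65^2 = 13.3225.
V^2/(2g) = 13.3225 / 19.62 = 0.679 m.
h_m = 9.54 * 0.679 = 6.4779 m.

6.4779


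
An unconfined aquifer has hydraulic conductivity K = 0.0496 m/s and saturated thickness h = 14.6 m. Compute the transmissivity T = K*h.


Transmissivity is defined as T = K * h.
T = 0.0496 * 14.6
  = 0.7242 m^2/s.

0.7242


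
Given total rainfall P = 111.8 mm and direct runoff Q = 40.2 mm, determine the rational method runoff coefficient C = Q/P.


The runoff coefficient C = runoff depth / rainfall depth.
C = 40.2 / 111.8
  = 0.3596.

0.3596


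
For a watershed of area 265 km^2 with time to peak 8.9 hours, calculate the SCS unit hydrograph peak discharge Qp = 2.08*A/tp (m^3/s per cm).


SCS formula: Qp = 2.08 * A / tp.
Qp = 2.08 * 265 / 8.9
   = 551.2 / 8.9
   = 61.93 m^3/s per cm.

61.93


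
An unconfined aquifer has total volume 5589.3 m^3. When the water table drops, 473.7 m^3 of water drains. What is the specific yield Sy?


Specific yield Sy = Volume drained / Total volume.
Sy = 473.7 / 5589.3
   = 0.0848.

0.0848


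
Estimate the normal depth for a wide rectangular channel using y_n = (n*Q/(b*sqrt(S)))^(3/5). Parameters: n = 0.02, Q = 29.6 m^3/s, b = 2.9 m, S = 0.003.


We use the wide-channel approximation y_n = (n*Q/(b*sqrt(S)))^(3/5).
sqrt(S) = sqrt(0.003) = 0.054772.
Numerator: n*Q = 0.02 * 29.6 = 0.592.
Denominator: b*sqrt(S) = 2.9 * 0.054772 = 0.158839.
arg = 3.727.
y_n = 3.727^(3/5) = 2.202 m.

2.202


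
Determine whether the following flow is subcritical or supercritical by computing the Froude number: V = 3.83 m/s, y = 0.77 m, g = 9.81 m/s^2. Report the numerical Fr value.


The Froude number is defined as Fr = V / sqrt(g*y).
g*y = 9.81 * 0.77 = 7.5537.
sqrt(g*y) = sqrt(7.5537) = 2.7484.
Fr = 3.83 / 2.7484 = 1.3935.
Since Fr > 1, the flow is supercritical.

1.3935


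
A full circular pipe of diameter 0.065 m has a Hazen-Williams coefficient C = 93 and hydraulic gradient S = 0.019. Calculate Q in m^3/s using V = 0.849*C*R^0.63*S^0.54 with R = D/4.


For a full circular pipe, R = D/4 = 0.065/4 = 0.0163 m.
V = 0.849 * 93 * 0.0163^0.63 * 0.019^0.54
  = 0.849 * 93 * 0.074617 * 0.117632
  = 0.693 m/s.
Pipe area A = pi*D^2/4 = pi*0.065^2/4 = 0.0033 m^2.
Q = A * V = 0.0033 * 0.693 = 0.0023 m^3/s.

0.0023


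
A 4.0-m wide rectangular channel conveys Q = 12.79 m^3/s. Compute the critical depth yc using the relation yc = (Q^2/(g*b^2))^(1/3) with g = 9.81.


Using yc = (Q^2 / (g * b^2))^(1/3):
Q^2 = 12.79^2 = 163.58.
g * b^2 = 9.81 * 4.0^2 = 9.81 * 16.0 = 156.96.
Q^2 / (g*b^2) = 163.58 / 156.96 = 1.0422.
yc = 1.0422^(1/3) = 1.0139 m.

1.0139


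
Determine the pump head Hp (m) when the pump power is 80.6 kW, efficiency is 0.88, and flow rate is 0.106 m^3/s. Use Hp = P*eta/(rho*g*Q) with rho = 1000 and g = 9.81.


Pump head formula: Hp = P * eta / (rho * g * Q).
Numerator: P * eta = 80.6 * 1000 * 0.88 = 70928.0 W.
Denominator: rho * g * Q = 1000 * 9.81 * 0.106 = 1039.86.
Hp = 70928.0 / 1039.86 = 68.21 m.

68.21


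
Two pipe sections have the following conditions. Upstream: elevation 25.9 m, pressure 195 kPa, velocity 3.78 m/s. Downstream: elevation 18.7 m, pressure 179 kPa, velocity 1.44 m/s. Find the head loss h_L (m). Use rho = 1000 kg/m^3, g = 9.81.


Total head at each section: H = z + p/(rho*g) + V^2/(2g).
H1 = 25.9 + 195*1000/(1000*9.81) + 3.78^2/(2*9.81)
   = 25.9 + 19.878 + 0.7283
   = 46.506 m.
H2 = 18.7 + 179*1000/(1000*9.81) + 1.44^2/(2*9.81)
   = 18.7 + 18.247 + 0.1057
   = 37.052 m.
h_L = H1 - H2 = 46.506 - 37.052 = 9.454 m.

9.454


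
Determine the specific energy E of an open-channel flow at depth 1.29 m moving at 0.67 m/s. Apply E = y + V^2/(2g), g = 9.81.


Specific energy E = y + V^2/(2g).
Velocity head = V^2/(2g) = 0.67^2 / (2*9.81) = 0.4489 / 19.62 = 0.0229 m.
E = 1.29 + 0.0229 = 1.3129 m.

1.3129


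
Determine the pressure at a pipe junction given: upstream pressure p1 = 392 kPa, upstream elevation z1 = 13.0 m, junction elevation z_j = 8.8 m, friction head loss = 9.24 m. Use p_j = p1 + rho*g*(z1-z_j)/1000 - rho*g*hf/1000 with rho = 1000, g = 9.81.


Junction pressure: p_j = p1 + rho*g*(z1 - z_j)/1000 - rho*g*hf/1000.
Elevation term = 1000*9.81*(13.0 - 8.8)/1000 = 41.202 kPa.
Friction term = 1000*9.81*9.24/1000 = 90.644 kPa.
p_j = 392 + 41.202 - 90.644 = 342.56 kPa.

342.56


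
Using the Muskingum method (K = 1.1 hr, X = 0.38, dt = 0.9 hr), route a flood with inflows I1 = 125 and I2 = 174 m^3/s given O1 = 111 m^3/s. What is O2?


Muskingum coefficients:
denom = 2*K*(1-X) + dt = 2*1.1*(1-0.38) + 0.9 = 2.264.
C0 = (dt - 2*K*X)/denom = (0.9 - 2*1.1*0.38)/2.264 = 0.0283.
C1 = (dt + 2*K*X)/denom = (0.9 + 2*1.1*0.38)/2.264 = 0.7668.
C2 = (2*K*(1-X) - dt)/denom = 0.2049.
O2 = C0*I2 + C1*I1 + C2*O1
   = 0.0283*174 + 0.7668*125 + 0.2049*111
   = 123.52 m^3/s.

123.52


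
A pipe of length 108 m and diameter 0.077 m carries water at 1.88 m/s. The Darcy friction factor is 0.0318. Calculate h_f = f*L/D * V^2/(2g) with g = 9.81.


Darcy-Weisbach equation: h_f = f * (L/D) * V^2/(2g).
f * L/D = 0.0318 * 108/0.077 = 44.6026.
V^2/(2g) = 1.88^2 / (2*9.81) = 3.5344 / 19.62 = 0.1801 m.
h_f = 44.6026 * 0.1801 = 8.035 m.

8.035


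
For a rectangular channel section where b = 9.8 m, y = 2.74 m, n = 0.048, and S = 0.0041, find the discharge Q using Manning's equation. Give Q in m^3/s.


For a rectangular channel, the cross-sectional area A = b * y = 9.8 * 2.74 = 26.85 m^2.
The wetted perimeter P = b + 2y = 9.8 + 2*2.74 = 15.28 m.
Hydraulic radius R = A/P = 26.85/15.28 = 1.7573 m.
Velocity V = (1/n)*R^(2/3)*S^(1/2) = (1/0.048)*1.7573^(2/3)*0.0041^(1/2) = 1.9426 m/s.
Discharge Q = A * V = 26.85 * 1.9426 = 52.163 m^3/s.

52.163


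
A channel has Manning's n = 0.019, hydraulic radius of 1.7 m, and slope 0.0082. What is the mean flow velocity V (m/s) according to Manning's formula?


Manning's equation gives V = (1/n) * R^(2/3) * S^(1/2).
First, compute R^(2/3) = 1.7^(2/3) = 1.4244.
Next, S^(1/2) = 0.0082^(1/2) = 0.090554.
Then 1/n = 1/0.019 = 52.63.
V = 52.63 * 1.4244 * 0.090554 = 6.7887 m/s.

6.7887


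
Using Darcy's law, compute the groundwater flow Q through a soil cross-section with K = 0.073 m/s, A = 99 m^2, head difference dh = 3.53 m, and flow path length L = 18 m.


Darcy's law: Q = K * A * i, where i = dh/L.
Hydraulic gradient i = 3.53 / 18 = 0.196111.
Q = 0.073 * 99 * 0.196111
  = 1.4173 m^3/s.

1.4173


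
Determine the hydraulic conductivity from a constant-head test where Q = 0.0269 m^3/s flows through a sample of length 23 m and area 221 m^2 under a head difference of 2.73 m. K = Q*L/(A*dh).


From K = Q*L / (A*dh):
Numerator: Q*L = 0.0269 * 23 = 0.6187.
Denominator: A*dh = 221 * 2.73 = 603.33.
K = 0.6187 / 603.33 = 0.001025 m/s.

0.001025


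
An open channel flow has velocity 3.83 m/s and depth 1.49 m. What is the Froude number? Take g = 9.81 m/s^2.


The Froude number is defined as Fr = V / sqrt(g*y).
g*y = 9.81 * 1.49 = 14.6169.
sqrt(g*y) = sqrt(14.6169) = 3.8232.
Fr = 3.83 / 3.8232 = 1.0018.

1.0018


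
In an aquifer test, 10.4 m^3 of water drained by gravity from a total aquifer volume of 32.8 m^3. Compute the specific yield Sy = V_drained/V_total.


Specific yield Sy = Volume drained / Total volume.
Sy = 10.4 / 32.8
   = 0.3171.

0.3171


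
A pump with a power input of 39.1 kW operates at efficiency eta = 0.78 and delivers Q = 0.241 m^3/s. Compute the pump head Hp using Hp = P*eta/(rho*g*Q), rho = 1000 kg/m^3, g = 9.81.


Pump head formula: Hp = P * eta / (rho * g * Q).
Numerator: P * eta = 39.1 * 1000 * 0.78 = 30498.0 W.
Denominator: rho * g * Q = 1000 * 9.81 * 0.241 = 2364.21.
Hp = 30498.0 / 2364.21 = 12.9 m.

12.9


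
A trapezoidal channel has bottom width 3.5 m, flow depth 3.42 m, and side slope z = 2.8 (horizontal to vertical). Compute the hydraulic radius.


For a trapezoidal section with side slope z:
A = (b + z*y)*y = (3.5 + 2.8*3.42)*3.42 = 44.72 m^2.
P = b + 2*y*sqrt(1 + z^2) = 3.5 + 2*3.42*sqrt(1 + 2.8^2) = 23.837 m.
R = A/P = 44.72 / 23.837 = 1.8761 m.

1.8761


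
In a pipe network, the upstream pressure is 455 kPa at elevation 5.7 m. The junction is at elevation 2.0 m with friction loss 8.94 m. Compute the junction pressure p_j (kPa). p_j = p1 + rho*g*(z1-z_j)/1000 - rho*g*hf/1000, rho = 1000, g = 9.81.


Junction pressure: p_j = p1 + rho*g*(z1 - z_j)/1000 - rho*g*hf/1000.
Elevation term = 1000*9.81*(5.7 - 2.0)/1000 = 36.297 kPa.
Friction term = 1000*9.81*8.94/1000 = 87.701 kPa.
p_j = 455 + 36.297 - 87.701 = 403.6 kPa.

403.6


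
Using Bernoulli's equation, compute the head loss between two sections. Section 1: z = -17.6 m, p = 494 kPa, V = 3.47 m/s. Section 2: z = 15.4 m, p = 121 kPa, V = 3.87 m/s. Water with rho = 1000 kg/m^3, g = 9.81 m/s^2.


Total head at each section: H = z + p/(rho*g) + V^2/(2g).
H1 = -17.6 + 494*1000/(1000*9.81) + 3.47^2/(2*9.81)
   = -17.6 + 50.357 + 0.6137
   = 33.37 m.
H2 = 15.4 + 121*1000/(1000*9.81) + 3.87^2/(2*9.81)
   = 15.4 + 12.334 + 0.7633
   = 28.498 m.
h_L = H1 - H2 = 33.37 - 28.498 = 4.873 m.

4.873


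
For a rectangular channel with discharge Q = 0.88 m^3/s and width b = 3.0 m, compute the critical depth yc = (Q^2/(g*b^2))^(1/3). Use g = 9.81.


Using yc = (Q^2 / (g * b^2))^(1/3):
Q^2 = 0.88^2 = 0.77.
g * b^2 = 9.81 * 3.0^2 = 9.81 * 9.0 = 88.29.
Q^2 / (g*b^2) = 0.77 / 88.29 = 0.0087.
yc = 0.0087^(1/3) = 0.2062 m.

0.2062


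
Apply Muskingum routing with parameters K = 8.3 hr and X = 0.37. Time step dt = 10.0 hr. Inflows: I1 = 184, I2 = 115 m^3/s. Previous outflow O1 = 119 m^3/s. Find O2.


Muskingum coefficients:
denom = 2*K*(1-X) + dt = 2*8.3*(1-0.37) + 10.0 = 20.458.
C0 = (dt - 2*K*X)/denom = (10.0 - 2*8.3*0.37)/20.458 = 0.1886.
C1 = (dt + 2*K*X)/denom = (10.0 + 2*8.3*0.37)/20.458 = 0.789.
C2 = (2*K*(1-X) - dt)/denom = 0.0224.
O2 = C0*I2 + C1*I1 + C2*O1
   = 0.1886*115 + 0.789*184 + 0.0224*119
   = 169.53 m^3/s.

169.53


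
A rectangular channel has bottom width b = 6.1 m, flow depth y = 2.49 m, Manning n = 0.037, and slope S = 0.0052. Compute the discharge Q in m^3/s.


For a rectangular channel, the cross-sectional area A = b * y = 6.1 * 2.49 = 15.19 m^2.
The wetted perimeter P = b + 2y = 6.1 + 2*2.49 = 11.08 m.
Hydraulic radius R = A/P = 15.19/11.08 = 1.3708 m.
Velocity V = (1/n)*R^(2/3)*S^(1/2) = (1/0.037)*1.3708^(2/3)*0.0052^(1/2) = 2.4051 m/s.
Discharge Q = A * V = 15.19 * 2.4051 = 36.53 m^3/s.

36.53


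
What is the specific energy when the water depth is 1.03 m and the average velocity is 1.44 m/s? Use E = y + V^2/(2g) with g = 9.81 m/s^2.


Specific energy E = y + V^2/(2g).
Velocity head = V^2/(2g) = 1.44^2 / (2*9.81) = 2.0736 / 19.62 = 0.1057 m.
E = 1.03 + 0.1057 = 1.1357 m.

1.1357


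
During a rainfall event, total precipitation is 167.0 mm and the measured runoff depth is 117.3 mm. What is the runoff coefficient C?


The runoff coefficient C = runoff depth / rainfall depth.
C = 117.3 / 167.0
  = 0.7024.

0.7024


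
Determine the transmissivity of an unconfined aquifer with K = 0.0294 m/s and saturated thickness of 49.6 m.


Transmissivity is defined as T = K * h.
T = 0.0294 * 49.6
  = 1.4582 m^2/s.

1.4582


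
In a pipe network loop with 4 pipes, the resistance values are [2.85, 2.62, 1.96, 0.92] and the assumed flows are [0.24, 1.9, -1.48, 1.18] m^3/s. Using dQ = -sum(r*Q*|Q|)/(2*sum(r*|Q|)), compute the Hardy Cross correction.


Numerator terms (r*Q*|Q|): 2.85*0.24*|0.24| = 0.1642; 2.62*1.9*|1.9| = 9.4582; 1.96*-1.48*|-1.48| = -4.2932; 0.92*1.18*|1.18| = 1.281.
Sum of numerator = 6.6102.
Denominator terms (r*|Q|): 2.85*|0.24| = 0.684; 2.62*|1.9| = 4.978; 1.96*|-1.48| = 2.9008; 0.92*|1.18| = 1.0856.
2 * sum of denominator = 2 * 9.6484 = 19.2968.
dQ = -6.6102 / 19.2968 = -0.3426 m^3/s.

-0.3426


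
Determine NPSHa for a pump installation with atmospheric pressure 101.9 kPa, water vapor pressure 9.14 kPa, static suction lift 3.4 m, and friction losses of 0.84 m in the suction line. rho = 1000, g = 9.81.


NPSHa = p_atm/(rho*g) - z_s - hf_s - p_vap/(rho*g).
p_atm/(rho*g) = 101.9*1000 / (1000*9.81) = 10.387 m.
p_vap/(rho*g) = 9.14*1000 / (1000*9.81) = 0.932 m.
NPSHa = 10.387 - 3.4 - 0.84 - 0.932
      = 5.22 m.

5.22


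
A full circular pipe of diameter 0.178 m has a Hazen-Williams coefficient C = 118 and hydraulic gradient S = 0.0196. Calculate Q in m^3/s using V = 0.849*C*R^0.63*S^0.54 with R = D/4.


For a full circular pipe, R = D/4 = 0.178/4 = 0.0445 m.
V = 0.849 * 118 * 0.0445^0.63 * 0.0196^0.54
  = 0.849 * 118 * 0.140756 * 0.119624
  = 1.6868 m/s.
Pipe area A = pi*D^2/4 = pi*0.178^2/4 = 0.0249 m^2.
Q = A * V = 0.0249 * 1.6868 = 0.042 m^3/s.

0.042


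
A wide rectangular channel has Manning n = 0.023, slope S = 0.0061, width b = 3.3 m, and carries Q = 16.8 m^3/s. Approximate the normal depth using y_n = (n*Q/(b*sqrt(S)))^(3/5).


We use the wide-channel approximation y_n = (n*Q/(b*sqrt(S)))^(3/5).
sqrt(S) = sqrt(0.0061) = 0.078102.
Numerator: n*Q = 0.023 * 16.8 = 0.3864.
Denominator: b*sqrt(S) = 3.3 * 0.078102 = 0.257737.
arg = 1.4992.
y_n = 1.4992^(3/5) = 1.275 m.

1.275


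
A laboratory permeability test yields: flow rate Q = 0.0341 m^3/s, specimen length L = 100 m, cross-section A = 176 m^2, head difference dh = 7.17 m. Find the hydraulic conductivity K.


From K = Q*L / (A*dh):
Numerator: Q*L = 0.0341 * 100 = 3.41.
Denominator: A*dh = 176 * 7.17 = 1261.92.
K = 3.41 / 1261.92 = 0.002702 m/s.

0.002702


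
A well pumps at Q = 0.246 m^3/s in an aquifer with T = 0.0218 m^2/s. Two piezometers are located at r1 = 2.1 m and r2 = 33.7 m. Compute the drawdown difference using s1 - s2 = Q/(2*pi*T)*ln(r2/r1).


Thiem equation: s1 - s2 = Q/(2*pi*T) * ln(r2/r1).
ln(r2/r1) = ln(33.7/2.1) = 2.7756.
Q/(2*pi*T) = 0.246 / (2*pi*0.0218) = 0.246 / 0.137 = 1.796.
s1 - s2 = 1.796 * 2.7756 = 4.9848 m.

4.9848


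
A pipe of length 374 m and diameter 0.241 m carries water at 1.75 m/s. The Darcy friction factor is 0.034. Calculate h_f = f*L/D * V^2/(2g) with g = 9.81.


Darcy-Weisbach equation: h_f = f * (L/D) * V^2/(2g).
f * L/D = 0.034 * 374/0.241 = 52.7635.
V^2/(2g) = 1.75^2 / (2*9.81) = 3.0625 / 19.62 = 0.1561 m.
h_f = 52.7635 * 0.1561 = 8.236 m.

8.236


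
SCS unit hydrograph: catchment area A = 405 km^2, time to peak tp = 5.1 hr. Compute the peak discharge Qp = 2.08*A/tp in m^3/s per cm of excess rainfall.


SCS formula: Qp = 2.08 * A / tp.
Qp = 2.08 * 405 / 5.1
   = 842.4 / 5.1
   = 165.18 m^3/s per cm.

165.18


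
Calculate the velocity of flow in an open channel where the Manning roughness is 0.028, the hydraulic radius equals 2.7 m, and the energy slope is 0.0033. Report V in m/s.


Manning's equation gives V = (1/n) * R^(2/3) * S^(1/2).
First, compute R^(2/3) = 2.7^(2/3) = 1.939.
Next, S^(1/2) = 0.0033^(1/2) = 0.057446.
Then 1/n = 1/0.028 = 35.71.
V = 35.71 * 1.939 * 0.057446 = 3.9781 m/s.

3.9781


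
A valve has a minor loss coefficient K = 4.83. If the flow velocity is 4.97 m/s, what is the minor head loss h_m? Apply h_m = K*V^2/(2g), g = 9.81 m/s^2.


Minor loss formula: h_m = K * V^2/(2g).
V^2 = 4.97^2 = 24.7009.
V^2/(2g) = 24.7009 / 19.62 = 1.259 m.
h_m = 4.83 * 1.259 = 6.0808 m.

6.0808


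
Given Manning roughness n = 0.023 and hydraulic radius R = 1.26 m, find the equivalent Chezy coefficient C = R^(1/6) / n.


The Chezy coefficient relates to Manning's n through C = R^(1/6) / n.
R^(1/6) = 1.26^(1/6) = 1.03927.
C = 1.03927 / 0.023 = 45.19 m^(1/2)/s.

45.19


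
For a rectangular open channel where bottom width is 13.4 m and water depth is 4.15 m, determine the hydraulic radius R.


For a rectangular section:
Flow area A = b * y = 13.4 * 4.15 = 55.61 m^2.
Wetted perimeter P = b + 2y = 13.4 + 2*4.15 = 21.7 m.
Hydraulic radius R = A/P = 55.61 / 21.7 = 2.5627 m.

2.5627


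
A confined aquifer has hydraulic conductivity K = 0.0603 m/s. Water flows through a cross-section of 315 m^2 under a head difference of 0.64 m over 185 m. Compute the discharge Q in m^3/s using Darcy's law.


Darcy's law: Q = K * A * i, where i = dh/L.
Hydraulic gradient i = 0.64 / 185 = 0.003459.
Q = 0.0603 * 315 * 0.003459
  = 0.0657 m^3/s.

0.0657


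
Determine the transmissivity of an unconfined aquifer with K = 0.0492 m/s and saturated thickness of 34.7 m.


Transmissivity is defined as T = K * h.
T = 0.0492 * 34.7
  = 1.7072 m^2/s.

1.7072


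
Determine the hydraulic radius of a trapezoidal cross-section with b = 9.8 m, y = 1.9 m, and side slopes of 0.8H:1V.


For a trapezoidal section with side slope z:
A = (b + z*y)*y = (9.8 + 0.8*1.9)*1.9 = 21.508 m^2.
P = b + 2*y*sqrt(1 + z^2) = 9.8 + 2*1.9*sqrt(1 + 0.8^2) = 14.666 m.
R = A/P = 21.508 / 14.666 = 1.4665 m.

1.4665


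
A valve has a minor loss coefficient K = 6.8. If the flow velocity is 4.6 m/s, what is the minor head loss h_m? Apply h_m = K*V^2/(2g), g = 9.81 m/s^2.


Minor loss formula: h_m = K * V^2/(2g).
V^2 = 4.6^2 = 21.16.
V^2/(2g) = 21.16 / 19.62 = 1.0785 m.
h_m = 6.8 * 1.0785 = 7.3337 m.

7.3337


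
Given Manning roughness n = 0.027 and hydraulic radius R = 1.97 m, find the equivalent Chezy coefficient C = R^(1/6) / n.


The Chezy coefficient relates to Manning's n through C = R^(1/6) / n.
R^(1/6) = 1.97^(1/6) = 1.119638.
C = 1.119638 / 0.027 = 41.47 m^(1/2)/s.

41.47


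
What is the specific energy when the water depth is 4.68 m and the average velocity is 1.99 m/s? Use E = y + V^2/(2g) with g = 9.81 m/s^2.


Specific energy E = y + V^2/(2g).
Velocity head = V^2/(2g) = 1.99^2 / (2*9.81) = 3.9601 / 19.62 = 0.2018 m.
E = 4.68 + 0.2018 = 4.8818 m.

4.8818


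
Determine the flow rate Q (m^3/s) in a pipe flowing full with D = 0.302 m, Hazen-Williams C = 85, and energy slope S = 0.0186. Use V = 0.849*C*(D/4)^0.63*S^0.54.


For a full circular pipe, R = D/4 = 0.302/4 = 0.0755 m.
V = 0.849 * 85 * 0.0755^0.63 * 0.0186^0.54
  = 0.849 * 85 * 0.196384 * 0.116289
  = 1.648 m/s.
Pipe area A = pi*D^2/4 = pi*0.302^2/4 = 0.0716 m^2.
Q = A * V = 0.0716 * 1.648 = 0.1181 m^3/s.

0.1181


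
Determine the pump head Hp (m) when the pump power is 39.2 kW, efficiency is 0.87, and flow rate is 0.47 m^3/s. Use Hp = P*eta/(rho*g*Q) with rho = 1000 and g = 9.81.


Pump head formula: Hp = P * eta / (rho * g * Q).
Numerator: P * eta = 39.2 * 1000 * 0.87 = 34104.0 W.
Denominator: rho * g * Q = 1000 * 9.81 * 0.47 = 4610.7.
Hp = 34104.0 / 4610.7 = 7.4 m.

7.4


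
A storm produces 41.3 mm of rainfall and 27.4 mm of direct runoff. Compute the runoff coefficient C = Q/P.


The runoff coefficient C = runoff depth / rainfall depth.
C = 27.4 / 41.3
  = 0.6634.

0.6634


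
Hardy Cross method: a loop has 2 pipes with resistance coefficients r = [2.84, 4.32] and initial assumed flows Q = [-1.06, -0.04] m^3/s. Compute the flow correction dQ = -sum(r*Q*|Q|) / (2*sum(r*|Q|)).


Numerator terms (r*Q*|Q|): 2.84*-1.06*|-1.06| = -3.191; 4.32*-0.04*|-0.04| = -0.0069.
Sum of numerator = -3.1979.
Denominator terms (r*|Q|): 2.84*|-1.06| = 3.0104; 4.32*|-0.04| = 0.1728.
2 * sum of denominator = 2 * 3.1832 = 6.3664.
dQ = --3.1979 / 6.3664 = 0.5023 m^3/s.

0.5023


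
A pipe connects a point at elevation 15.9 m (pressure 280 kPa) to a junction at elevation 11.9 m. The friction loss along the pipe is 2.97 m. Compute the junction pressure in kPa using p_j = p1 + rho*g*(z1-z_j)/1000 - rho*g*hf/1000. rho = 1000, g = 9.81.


Junction pressure: p_j = p1 + rho*g*(z1 - z_j)/1000 - rho*g*hf/1000.
Elevation term = 1000*9.81*(15.9 - 11.9)/1000 = 39.24 kPa.
Friction term = 1000*9.81*2.97/1000 = 29.136 kPa.
p_j = 280 + 39.24 - 29.136 = 290.1 kPa.

290.1


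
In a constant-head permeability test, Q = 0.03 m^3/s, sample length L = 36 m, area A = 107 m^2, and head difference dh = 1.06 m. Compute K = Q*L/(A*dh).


From K = Q*L / (A*dh):
Numerator: Q*L = 0.03 * 36 = 1.08.
Denominator: A*dh = 107 * 1.06 = 113.42.
K = 1.08 / 113.42 = 0.009522 m/s.

0.009522


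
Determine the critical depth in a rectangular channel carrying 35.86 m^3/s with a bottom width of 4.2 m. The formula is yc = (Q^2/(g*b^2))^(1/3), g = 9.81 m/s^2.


Using yc = (Q^2 / (g * b^2))^(1/3):
Q^2 = 35.86^2 = 1285.94.
g * b^2 = 9.81 * 4.2^2 = 9.81 * 17.64 = 173.05.
Q^2 / (g*b^2) = 1285.94 / 173.05 = 7.431.
yc = 7.431^(1/3) = 1.9514 m.

1.9514


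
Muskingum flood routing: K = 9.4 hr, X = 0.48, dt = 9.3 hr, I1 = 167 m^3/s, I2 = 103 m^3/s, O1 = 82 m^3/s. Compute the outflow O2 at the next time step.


Muskingum coefficients:
denom = 2*K*(1-X) + dt = 2*9.4*(1-0.48) + 9.3 = 19.076.
C0 = (dt - 2*K*X)/denom = (9.3 - 2*9.4*0.48)/19.076 = 0.0145.
C1 = (dt + 2*K*X)/denom = (9.3 + 2*9.4*0.48)/19.076 = 0.9606.
C2 = (2*K*(1-X) - dt)/denom = 0.025.
O2 = C0*I2 + C1*I1 + C2*O1
   = 0.0145*103 + 0.9606*167 + 0.025*82
   = 163.95 m^3/s.

163.95


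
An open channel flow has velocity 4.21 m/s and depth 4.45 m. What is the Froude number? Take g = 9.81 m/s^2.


The Froude number is defined as Fr = V / sqrt(g*y).
g*y = 9.81 * 4.45 = 43.6545.
sqrt(g*y) = sqrt(43.6545) = 6.6072.
Fr = 4.21 / 6.6072 = 0.6372.

0.6372


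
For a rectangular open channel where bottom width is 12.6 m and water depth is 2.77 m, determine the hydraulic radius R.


For a rectangular section:
Flow area A = b * y = 12.6 * 2.77 = 34.9 m^2.
Wetted perimeter P = b + 2y = 12.6 + 2*2.77 = 18.14 m.
Hydraulic radius R = A/P = 34.9 / 18.14 = 1.924 m.

1.924


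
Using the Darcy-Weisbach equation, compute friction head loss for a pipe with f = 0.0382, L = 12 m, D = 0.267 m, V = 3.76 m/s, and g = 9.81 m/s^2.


Darcy-Weisbach equation: h_f = f * (L/D) * V^2/(2g).
f * L/D = 0.0382 * 12/0.267 = 1.7169.
V^2/(2g) = 3.76^2 / (2*9.81) = 14.1376 / 19.62 = 0.7206 m.
h_f = 1.7169 * 0.7206 = 1.237 m.

1.237


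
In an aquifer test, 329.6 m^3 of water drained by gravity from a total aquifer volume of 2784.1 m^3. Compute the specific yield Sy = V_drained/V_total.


Specific yield Sy = Volume drained / Total volume.
Sy = 329.6 / 2784.1
   = 0.1184.

0.1184


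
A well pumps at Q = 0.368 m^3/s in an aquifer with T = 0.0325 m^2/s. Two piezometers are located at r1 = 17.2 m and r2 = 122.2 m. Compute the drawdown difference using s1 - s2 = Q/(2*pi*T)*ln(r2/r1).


Thiem equation: s1 - s2 = Q/(2*pi*T) * ln(r2/r1).
ln(r2/r1) = ln(122.2/17.2) = 1.9607.
Q/(2*pi*T) = 0.368 / (2*pi*0.0325) = 0.368 / 0.2042 = 1.8021.
s1 - s2 = 1.8021 * 1.9607 = 3.5335 m.

3.5335


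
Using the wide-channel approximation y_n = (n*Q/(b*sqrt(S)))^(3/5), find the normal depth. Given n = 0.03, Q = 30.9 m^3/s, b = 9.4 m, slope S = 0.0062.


We use the wide-channel approximation y_n = (n*Q/(b*sqrt(S)))^(3/5).
sqrt(S) = sqrt(0.0062) = 0.07874.
Numerator: n*Q = 0.03 * 30.9 = 0.927.
Denominator: b*sqrt(S) = 9.4 * 0.07874 = 0.740156.
arg = 1.2524.
y_n = 1.2524^(3/5) = 1.1446 m.

1.1446


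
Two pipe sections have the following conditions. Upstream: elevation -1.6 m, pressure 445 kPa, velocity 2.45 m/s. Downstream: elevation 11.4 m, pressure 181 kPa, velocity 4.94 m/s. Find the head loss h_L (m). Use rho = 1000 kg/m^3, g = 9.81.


Total head at each section: H = z + p/(rho*g) + V^2/(2g).
H1 = -1.6 + 445*1000/(1000*9.81) + 2.45^2/(2*9.81)
   = -1.6 + 45.362 + 0.3059
   = 44.068 m.
H2 = 11.4 + 181*1000/(1000*9.81) + 4.94^2/(2*9.81)
   = 11.4 + 18.451 + 1.2438
   = 31.094 m.
h_L = H1 - H2 = 44.068 - 31.094 = 12.973 m.

12.973
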